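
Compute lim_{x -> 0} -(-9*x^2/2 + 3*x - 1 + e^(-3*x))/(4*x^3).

Direct substitution gives 0/0.
Apply L'Hôpital: lim (-9*x + 3 - 3*e^(-3*x))/(-12*x^2), still 0/0.
Apply L'Hôpital: lim (-9 + 9*e^(-3*x))/(-24*x), still 0/0.
After 3 applications of L'Hôpital's rule the quotient is (-27*e^(-3*x))/(-24); substituting x = 0 gives 9/8.

9/8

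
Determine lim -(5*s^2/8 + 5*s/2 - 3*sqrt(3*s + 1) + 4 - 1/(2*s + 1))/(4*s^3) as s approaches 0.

Substitution gives 0/0; apply L'Hôpital's rule 3 times.
After differentiating numerator and denominator 3 times the quotient is (-243/(8*(3*s + 1)^(5/2)) + 48/(2*s + 1)^4)/(-24); at s = 0 this is -47/64.

-47/64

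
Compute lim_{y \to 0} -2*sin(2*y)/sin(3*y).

-4/3

Substitution gives 0/0.
Divide numerator and denominator by y: sin(2y)/y → 2 and sin(3y)/y → 3, so the limit is -2·2/3 = -4/3.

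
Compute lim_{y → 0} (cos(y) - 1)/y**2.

Direct substitution gives 0/0.
Apply L'Hôpital: lim (-sin(y))/(2*y), still 0/0.
After 2 applications of L'Hôpital's rule the quotient is (-cos(y))/(2); substituting y = 0 gives -1/2.

-1/2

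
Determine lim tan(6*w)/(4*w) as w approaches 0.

3/2

Substitution gives 0/0.
Since tan(u)/u → 1 as u → 0, tan(6w)/(6w) → 1 and the limit is 6/4 = 3/2.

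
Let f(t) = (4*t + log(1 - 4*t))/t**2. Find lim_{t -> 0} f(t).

-8

Direct substitution gives 0/0.
Apply L'Hôpital: lim (4 - 4/(1 - 4*t))/(2*t), still 0/0.
After 2 applications of L'Hôpital's rule the quotient is (-16/(1 - 4*t)^2)/(2); substituting t = 0 gives -8.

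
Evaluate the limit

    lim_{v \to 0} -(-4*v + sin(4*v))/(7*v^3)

Direct substitution gives 0/0.
Apply L'Hôpital: lim (4*cos(4*v) - 4)/(-21*v^2), still 0/0.
Apply L'Hôpital: lim (-16*sin(4*v))/(-42*v), still 0/0.
After 3 applications of L'Hôpital's rule the quotient is (-64*cos(4*v))/(-42); substituting v = 0 gives 32/21.

32/21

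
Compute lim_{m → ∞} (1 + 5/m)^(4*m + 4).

e^(20)

The base → 1 and the exponent → ∞: a 1^∞ form.
Take logarithms: (4m + 4)·ln(1 + 5/m). Since ln(1+u) ~ u for small u, this behaves like (4m)·(5/m) → 20.
So the limit is e^(20).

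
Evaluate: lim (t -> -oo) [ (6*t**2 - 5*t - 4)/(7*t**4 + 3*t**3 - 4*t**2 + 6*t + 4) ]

The denominator has degree 4 and the numerator degree 2. Dividing numerator and denominator by t^4 sends every term to 0 except the leading denominator term, so the limit is 0.

0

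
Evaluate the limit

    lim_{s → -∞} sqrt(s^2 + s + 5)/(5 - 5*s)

For large |s|, √(s^2 + s + 5) ≈ √1·|s| and the denominator ≈ -5s.
Since s → −∞, |s| = −s, giving −√1/(-5) = 1/5.

1/5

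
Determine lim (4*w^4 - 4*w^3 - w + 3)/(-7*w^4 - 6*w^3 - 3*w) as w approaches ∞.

-4/7

Numerator and denominator both have degree 4.
Dividing every term by w^4, all lower-order terms vanish and the limit is the ratio of leading coefficients, 4/(-7) = -4/7.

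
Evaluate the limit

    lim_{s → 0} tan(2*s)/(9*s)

Substitution gives 0/0.
Since tan(u)/u → 1 as u → 0, tan(2s)/(2s) → 1 and the limit is 2/9.

2/9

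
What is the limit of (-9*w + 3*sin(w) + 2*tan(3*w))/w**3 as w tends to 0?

Substitution gives 0/0 (the numerator vanishes to order 3).
Expand each term to order w^3: the coefficient of w^3 in 3·sin(w) is -1/2 and in 2·tan(3w) is 18.
Lower-order terms cancel with the polynomial part, so the numerator is (35/2)·w^3 + o(w^3), and the limit is (35/2)/(1) = 35/2.

35/2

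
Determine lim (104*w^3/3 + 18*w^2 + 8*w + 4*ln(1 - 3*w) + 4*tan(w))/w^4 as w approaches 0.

Substitution gives 0/0; apply L'Hôpital's rule 4 times.
After differentiating numerator and denominator 4 times the quotient is (96*tan(w)^3/cos(w)^2 + 64*tan(w)/cos(w)^2 - 1944/(3*w - 1)^4)/(24); at w = 0 this is -81.

-81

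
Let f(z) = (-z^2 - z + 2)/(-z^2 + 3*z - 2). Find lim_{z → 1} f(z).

-3

Direct substitution gives 0/0, so factor. Both numerator and denominator have (z - 1) as a factor.
After cancelling, the expression reduces to (-z - 2)/(2 - z).
Substituting z = 1 gives -3.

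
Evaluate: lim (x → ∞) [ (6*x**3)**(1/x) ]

1

Base → ∞ and exponent → 0: an ∞^0 form.
Take logs: (1/x)·ln(6·x^3) = (ln 6 + 3·ln x)/x → 0.
So the limit is e^0 = 1.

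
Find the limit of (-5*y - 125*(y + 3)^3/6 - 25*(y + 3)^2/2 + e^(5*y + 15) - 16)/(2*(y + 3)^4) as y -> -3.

Direct substitution gives 0/0.
Apply L'Hôpital: lim (-25*y - 125*(y + 3)^2/2 + 5*e^(5*y + 15) - 80)/(8*(y + 3)^3), still 0/0.
Apply L'Hôpital: lim (-125*y + 25*e^(5*y + 15) - 400)/(24*(y + 3)^2), still 0/0.
Apply L'Hôpital: lim (125*e^(5*y + 15) - 125)/(48*y + 144), still 0/0.
After 4 applications of L'Hôpital's rule the quotient is (625*e^(5*y + 15))/(48); substituting y = -3 gives 625/48.

625/48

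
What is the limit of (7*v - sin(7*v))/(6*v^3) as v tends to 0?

343/36

Direct substitution gives 0/0.
Apply L'Hôpital: lim (7 - 7*cos(7*v))/(18*v^2), still 0/0.
Apply L'Hôpital: lim (49*sin(7*v))/(36*v), still 0/0.
After 3 applications of L'Hôpital's rule the quotient is (343*cos(7*v))/(36); substituting v = 0 gives 343/36.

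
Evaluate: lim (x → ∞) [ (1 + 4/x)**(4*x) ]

e^(16)

The base → 1 and the exponent → ∞: a 1^∞ form.
Take logarithms: (4x)·ln(1 + 4/x). Since ln(1+u) ~ u for small u, this behaves like (4x)·(4/x) → 16.
So the limit is e^(16).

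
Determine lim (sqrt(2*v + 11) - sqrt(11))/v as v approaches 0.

√(11)/11

A 0/0 form; rationalise with √(11 + 2v) + √11. This collapses the numerator to 2v, leaving 2/(√(11 + 2v) + √11) → 2/(2√11) = √(11)/11.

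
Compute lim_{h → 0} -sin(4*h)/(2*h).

Substitution gives 0/0.
Write it as (4/(-2))·sin(4h)/(4h); since sin(u)/u → 1, the limit is -2.

-2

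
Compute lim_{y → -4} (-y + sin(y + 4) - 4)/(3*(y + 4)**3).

Direct substitution gives 0/0.
Apply L'Hôpital: lim (cos(y + 4) - 1)/(9*(y + 4)^2), still 0/0.
Apply L'Hôpital: lim (-sin(y + 4))/(18*y + 72), still 0/0.
After 3 applications of L'Hôpital's rule the quotient is (-cos(y + 4))/(18); substituting y = -4 gives -1/18.

-1/18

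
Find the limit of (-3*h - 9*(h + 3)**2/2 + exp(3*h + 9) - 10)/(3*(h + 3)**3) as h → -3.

Direct substitution gives 0/0.
Apply L'Hôpital: lim (-9*h + 3*e^(3*h + 9) - 30)/(9*(h + 3)^2), still 0/0.
Apply L'Hôpital: lim (9*e^(3*h + 9) - 9)/(18*h + 54), still 0/0.
After 3 applications of L'Hôpital's rule the quotient is (27*e^(3*h + 9))/(18); substituting h = -3 gives 3/2.

3/2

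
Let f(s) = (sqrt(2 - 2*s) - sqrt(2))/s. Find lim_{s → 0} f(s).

-√(2)/2

Substitution gives 0/0. Multiply numerator and denominator by the conjugate √(2 - 2s) + √2.
The numerator becomes (2 - 2s) − 2 = -2s, so the expression simplifies to -2/(√(2 - 2s) + √2).
Letting s → 0 gives -2/(2√2) = -√(2)/2.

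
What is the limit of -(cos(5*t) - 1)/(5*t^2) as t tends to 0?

Direct substitution gives 0/0.
Apply L'Hôpital: lim (-5*sin(5*t))/(-10*t), still 0/0.
After 2 applications of L'Hôpital's rule the quotient is (-25*cos(5*t))/(-10); substituting t = 0 gives 5/2.

5/2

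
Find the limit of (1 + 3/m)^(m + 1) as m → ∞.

The base → 1 and the exponent → ∞: a 1^∞ form.
Take logarithms: (m + 1)·ln(1 + 3/m). Since ln(1+u) ~ u for small u, this behaves like (m)·(3/m) → 3.
So the limit is e^(3).

e^(3)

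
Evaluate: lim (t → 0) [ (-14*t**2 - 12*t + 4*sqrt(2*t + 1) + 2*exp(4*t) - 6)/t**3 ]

70/3

Substitution gives 0/0 (the numerator vanishes to order 3).
Expand each term to order t^3: the coefficient of t^3 in 2·e^(4t) is 64/3 and in 4·√(1 + 2t) is 2.
Lower-order terms cancel with the polynomial part, so the numerator is (70/3)·t^3 + o(t^3), and the limit is (70/3)/(1) = 70/3.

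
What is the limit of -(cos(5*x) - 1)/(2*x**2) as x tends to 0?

25/4

Direct substitution gives 0/0.
Apply L'Hôpital: lim (-5*sin(5*x))/(-4*x), still 0/0.
After 2 applications of L'Hôpital's rule the quotient is (-25*cos(5*x))/(-4); substituting x = 0 gives 25/4.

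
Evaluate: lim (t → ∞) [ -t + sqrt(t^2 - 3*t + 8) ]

An ∞ − ∞ form. Rationalising with the conjugate, the difference becomes (-3t + 8) / (√(t^2 - 3*t + 8) + t).
For large t the denominator behaves like 2·t, so the quotient tends to -3/2 = -3/2.

-3/2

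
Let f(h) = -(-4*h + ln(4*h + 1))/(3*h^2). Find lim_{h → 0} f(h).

Direct substitution gives 0/0.
Apply L'Hôpital: lim (-4 + 4/(4*h + 1))/(-6*h), still 0/0.
After 2 applications of L'Hôpital's rule the quotient is (-16/(4*h + 1)^2)/(-6); substituting h = 0 gives 8/3.

8/3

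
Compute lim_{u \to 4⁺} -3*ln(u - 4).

As u → 4⁺, u - 4 → 0⁺ and ln(u - 4) → −∞.
Multiplying by -3 gives ∞.

∞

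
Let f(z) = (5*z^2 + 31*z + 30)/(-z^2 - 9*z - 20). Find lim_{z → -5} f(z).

-19

At z = -5 both the top and bottom vanish — a removable singularity. Factoring out (z + 5) from each leaves (5*z + 6)/(-z - 4), which at z = -5 equals -19.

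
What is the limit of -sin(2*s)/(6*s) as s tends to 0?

Substitution gives 0/0.
Write it as (2/(-6))·sin(2s)/(2s); since sin(u)/u → 1, the limit is -1/3.

-1/3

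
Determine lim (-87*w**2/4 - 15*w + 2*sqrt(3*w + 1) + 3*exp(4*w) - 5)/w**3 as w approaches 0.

Substitution gives 0/0; apply L'Hôpital's rule 3 times.
After differentiating numerator and denominator 3 times the quotient is (192*e^(4*w) + 81/(4*(3*w + 1)^(5/2)))/(6); at w = 0 this is 283/8.

283/8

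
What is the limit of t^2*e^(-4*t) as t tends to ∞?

0

Write as t^2/e^{4t}, an ∞/∞ form.
Exponential growth dominates any polynomial, so repeated L'Hôpital (or the standard result) gives 0.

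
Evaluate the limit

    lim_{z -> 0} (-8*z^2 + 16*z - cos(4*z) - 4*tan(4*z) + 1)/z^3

-256/3

Substitution gives 0/0; apply L'Hôpital's rule 3 times.
After differentiating numerator and denominator 3 times the quotient is (-64*sin(4*z) - 1536*tan(4*z)^4 - 2048*tan(4*z)^2 - 512)/(6); at z = 0 this is -256/3.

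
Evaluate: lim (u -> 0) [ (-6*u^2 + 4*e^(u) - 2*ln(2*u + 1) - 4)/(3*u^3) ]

-14/9

Substitution gives 0/0 (the numerator vanishes to order 3).
Expand each term to order u^3: the coefficient of u^3 in 4·e^(u) is 2/3 and in -2·ln(1 + 2u) is -16/3.
Lower-order terms cancel with the polynomial part, so the numerator is (-14/3)·u^3 + o(u^3), and the limit is (-14/3)/(3) = -14/9.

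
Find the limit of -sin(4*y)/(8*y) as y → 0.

-1/2

Substitution gives 0/0.
Write it as (4/(-8))·sin(4y)/(4y); since sin(u)/u → 1, the limit is -1/2.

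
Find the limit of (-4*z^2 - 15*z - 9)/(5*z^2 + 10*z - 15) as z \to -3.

Since z = -3 makes numerator and denominator zero, (z + 3) divides both.
Cancelling it gives (-4*z - 3)/(5*z - 5); now plug in z = -3 to get -9/20.

-9/20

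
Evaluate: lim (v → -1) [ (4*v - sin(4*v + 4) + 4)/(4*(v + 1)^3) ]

8/3

Direct substitution gives 0/0.
Apply L'Hôpital: lim (4 - 4*cos(4*v + 4))/(12*(v + 1)^2), still 0/0.
Apply L'Hôpital: lim (16*sin(4*v + 4))/(24*v + 24), still 0/0.
After 3 applications of L'Hôpital's rule the quotient is (64*cos(4*v + 4))/(24); substituting v = -1 gives 8/3.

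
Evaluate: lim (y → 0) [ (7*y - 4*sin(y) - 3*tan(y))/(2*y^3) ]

Substitution gives 0/0; apply L'Hôpital's rule 3 times.
After differentiating numerator and denominator 3 times the quotient is (4*cos(y) - 18*tan(y)^4 - 24*tan(y)^2 - 6)/(12); at y = 0 this is -1/6.

-1/6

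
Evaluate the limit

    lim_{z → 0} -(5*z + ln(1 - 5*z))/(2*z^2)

Direct substitution gives 0/0.
Apply L'Hôpital: lim (5 - 5/(1 - 5*z))/(-4*z), still 0/0.
After 2 applications of L'Hôpital's rule the quotient is (-25/(1 - 5*z)^2)/(-4); substituting z = 0 gives 25/4.

25/4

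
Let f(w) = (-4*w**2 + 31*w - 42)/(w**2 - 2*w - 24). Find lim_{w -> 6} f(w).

Since w = 6 makes numerator and denominator zero, (w - 6) divides both.
Cancelling it gives (7 - 4*w)/(w + 4); now plug in w = 6 to get -17/10.

-17/10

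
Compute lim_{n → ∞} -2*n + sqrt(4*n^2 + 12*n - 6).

An ∞ − ∞ form. Rationalising with the conjugate, the difference becomes (12n - 6) / (√(4*n^2 + 12*n - 6) + 2n).
For large n the denominator behaves like 2·2n, so the quotient tends to 12/4 = 3.

3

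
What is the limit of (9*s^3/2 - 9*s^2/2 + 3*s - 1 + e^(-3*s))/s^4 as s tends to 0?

Direct substitution gives 0/0.
Apply L'Hôpital: lim (27*s^2/2 - 9*s + 3 - 3*e^(-3*s))/(4*s^3), still 0/0.
Apply L'Hôpital: lim (27*s - 9 + 9*e^(-3*s))/(12*s^2), still 0/0.
Apply L'Hôpital: lim (27 - 27*e^(-3*s))/(24*s), still 0/0.
After 4 applications of L'Hôpital's rule the quotient is (81*e^(-3*s))/(24); substituting s = 0 gives 27/8.

27/8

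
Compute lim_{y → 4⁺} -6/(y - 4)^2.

As y → 4⁺, (y - 4) → 0⁺, so (y - 4)^2 → 0⁺ and -6/(y - 4)^2 → -∞.

-∞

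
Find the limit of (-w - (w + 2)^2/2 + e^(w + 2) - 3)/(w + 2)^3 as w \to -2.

Direct substitution gives 0/0.
Apply L'Hôpital: lim (-w + e^(w + 2) - 3)/(3*(w + 2)^2), still 0/0.
Apply L'Hôpital: lim (e^(w + 2) - 1)/(6*w + 12), still 0/0.
After 3 applications of L'Hôpital's rule the quotient is (e^(w + 2))/(6); substituting w = -2 gives 1/6.

1/6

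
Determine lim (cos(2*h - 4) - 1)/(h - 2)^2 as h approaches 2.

Direct substitution gives 0/0.
Apply L'Hôpital: lim (-2*sin(2*h - 4))/(2*h - 4), still 0/0.
After 2 applications of L'Hôpital's rule the quotient is (-4*cos(2*h - 4))/(2); substituting h = 2 gives -2.

-2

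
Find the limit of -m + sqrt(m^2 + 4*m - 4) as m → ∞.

2

This has the form ∞ − ∞. Multiply and divide by the conjugate √(m^2 + 4*m - 4) + m.
That gives (4m - 4) / (√(m^2 + 4*m - 4) + m).
Divide numerator and denominator by m: the limit is 4/(2·1) = 2.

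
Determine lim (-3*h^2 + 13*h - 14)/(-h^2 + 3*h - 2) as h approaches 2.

At h = 2 both the top and bottom vanish — a removable singularity. Factoring out (h - 2) from each leaves (7 - 3*h)/(1 - h), which at h = 2 equals -1.

-1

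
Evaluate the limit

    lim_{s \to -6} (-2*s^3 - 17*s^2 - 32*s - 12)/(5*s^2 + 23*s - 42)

At s = -6 both the top and bottom vanish — a removable singularity. Factoring out (s + 6) from each leaves (-2*s^2 - 5*s - 2)/(5*s - 7), which at s = -6 equals 44/37.

44/37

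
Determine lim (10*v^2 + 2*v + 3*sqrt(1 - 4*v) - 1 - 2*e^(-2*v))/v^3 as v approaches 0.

Substitution gives 0/0 (the numerator vanishes to order 3).
Expand each term to order v^3: the coefficient of v^3 in -2·e^(-2v) is 8/3 and in 3·√(1 - 4v) is -12.
Lower-order terms cancel with the polynomial part, so the numerator is (-28/3)·v^3 + o(v^3), and the limit is (-28/3)/(1) = -28/3.

-28/3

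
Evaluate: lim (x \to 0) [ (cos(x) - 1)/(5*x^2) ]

-1/10

Direct substitution gives 0/0.
Apply L'Hôpital: lim (-sin(x))/(10*x), still 0/0.
After 2 applications of L'Hôpital's rule the quotient is (-cos(x))/(10); substituting x = 0 gives -1/10.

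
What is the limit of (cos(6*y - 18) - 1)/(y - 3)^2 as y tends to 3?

Direct substitution gives 0/0.
Apply L'Hôpital: lim (-6*sin(6*y - 18))/(2*y - 6), still 0/0.
After 2 applications of L'Hôpital's rule the quotient is (-36*cos(6*y - 18))/(2); substituting y = 3 gives -18.

-18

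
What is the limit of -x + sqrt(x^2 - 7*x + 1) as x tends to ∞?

-7/2

An ∞ − ∞ form. Rationalising with the conjugate, the difference becomes (-7x + 1) / (√(x^2 - 7*x + 1) + x).
For large x the denominator behaves like 2·x, so the quotient tends to -7/2 = -7/2.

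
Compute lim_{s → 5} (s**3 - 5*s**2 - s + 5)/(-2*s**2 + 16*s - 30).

At s = 5 both the top and bottom vanish — a removable singularity. Factoring out (s - 5) from each leaves (s^2 - 1)/(6 - 2*s), which at s = 5 equals -6.

-6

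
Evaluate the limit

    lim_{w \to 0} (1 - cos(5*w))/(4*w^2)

25/8

Substitution gives 0/0.
Use (1 − cos u)/u² → 1/2 with u = 5w: the limit is 5²/(2·4) = 25/8.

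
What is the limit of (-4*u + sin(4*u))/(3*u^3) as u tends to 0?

Direct substitution gives 0/0.
Apply L'Hôpital: lim (4*cos(4*u) - 4)/(9*u^2), still 0/0.
Apply L'Hôpital: lim (-16*sin(4*u))/(18*u), still 0/0.
After 3 applications of L'Hôpital's rule the quotient is (-64*cos(4*u))/(18); substituting u = 0 gives -32/9.

-32/9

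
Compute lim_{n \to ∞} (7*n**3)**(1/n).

Base → ∞ and exponent → 0: an ∞^0 form.
Take logs: (1/n)·ln(7·n^3) = (ln 7 + 3·ln n)/n → 0.
So the limit is e^0 = 1.

1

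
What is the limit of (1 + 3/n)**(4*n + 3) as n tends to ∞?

The base → 1 and the exponent → ∞: a 1^∞ form.
Take logarithms: (4n + 3)·ln(1 + 3/n). Since ln(1+u) ~ u for small u, this behaves like (4n)·(3/n) → 12.
So the limit is e^(12).

e^(12)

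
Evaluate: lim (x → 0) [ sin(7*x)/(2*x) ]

Substitution gives 0/0.
Write it as (7/2)·sin(7x)/(7x); since sin(u)/u → 1, the limit is 7/2.

7/2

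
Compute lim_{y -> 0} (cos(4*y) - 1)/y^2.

-8

Direct substitution gives 0/0.
Apply L'Hôpital: lim (-4*sin(4*y))/(2*y), still 0/0.
After 2 applications of L'Hôpital's rule the quotient is (-16*cos(4*y))/(2); substituting y = 0 gives -8.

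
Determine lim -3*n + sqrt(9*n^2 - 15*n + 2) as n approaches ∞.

-5/2

This has the form ∞ − ∞. Multiply and divide by the conjugate √(9*n^2 - 15*n + 2) + 3n.
That gives (-15n + 2) / (√(9*n^2 - 15*n + 2) + 3n).
Divide numerator and denominator by n: the limit is -15/(2·3) = -5/2.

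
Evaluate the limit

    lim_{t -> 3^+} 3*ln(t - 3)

As t → 3⁺, t - 3 → 0⁺ and ln(t - 3) → −∞.
Multiplying by 3 gives -∞.

-∞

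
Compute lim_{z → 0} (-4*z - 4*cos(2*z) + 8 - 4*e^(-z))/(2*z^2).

Substitution gives 0/0 (the numerator vanishes to order 2).
Expand each term to order z^2: the coefficient of z^2 in -4·cos(2z) is 8 and in -4·e^(-z) is -2.
Lower-order terms cancel with the polynomial part, so the numerator is (6)·z^2 + o(z^2), and the limit is (6)/(2) = 3.

3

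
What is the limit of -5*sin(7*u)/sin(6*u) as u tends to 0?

Substitution gives 0/0.
Divide numerator and denominator by u: sin(7u)/u → 7 and sin(6u)/u → 6, so the limit is -5·7/6 = -35/6.

-35/6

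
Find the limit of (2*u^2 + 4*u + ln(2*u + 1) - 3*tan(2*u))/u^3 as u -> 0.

Substitution gives 0/0 (the numerator vanishes to order 3).
Expand each term to order u^3: the coefficient of u^3 in ln(1 + 2u) is 8/3 and in -3·tan(2u) is -8.
Lower-order terms cancel with the polynomial part, so the numerator is (-16/3)·u^3 + o(u^3), and the limit is (-16/3)/(1) = -16/3.

-16/3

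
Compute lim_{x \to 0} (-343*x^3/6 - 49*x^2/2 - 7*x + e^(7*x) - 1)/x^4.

2401/24

Direct substitution gives 0/0.
Apply L'Hôpital: lim (-343*x^2/2 - 49*x + 7*e^(7*x) - 7)/(4*x^3), still 0/0.
Apply L'Hôpital: lim (-343*x + 49*e^(7*x) - 49)/(12*x^2), still 0/0.
Apply L'Hôpital: lim (343*e^(7*x) - 343)/(24*x), still 0/0.
After 4 applications of L'Hôpital's rule the quotient is (2401*e^(7*x))/(24); substituting x = 0 gives 2401/24.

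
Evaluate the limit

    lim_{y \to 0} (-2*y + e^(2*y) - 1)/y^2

Direct substitution gives 0/0.
Apply L'Hôpital: lim (2*e^(2*y) - 2)/(2*y), still 0/0.
After 2 applications of L'Hôpital's rule the quotient is (4*e^(2*y))/(2); substituting y = 0 gives 2.

2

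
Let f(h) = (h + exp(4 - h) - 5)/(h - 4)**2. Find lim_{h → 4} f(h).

1/2

Direct substitution gives 0/0.
Apply L'Hôpital: lim (1 - e^(4 - h))/(2*h - 8), still 0/0.
After 2 applications of L'Hôpital's rule the quotient is (e^(4 - h))/(2); substituting h = 4 gives 1/2.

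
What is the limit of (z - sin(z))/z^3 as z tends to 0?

Direct substitution gives 0/0.
Apply L'Hôpital: lim (1 - cos(z))/(3*z^2), still 0/0.
Apply L'Hôpital: lim (sin(z))/(6*z), still 0/0.
After 3 applications of L'Hôpital's rule the quotient is (cos(z))/(6); substituting z = 0 gives 1/6.

1/6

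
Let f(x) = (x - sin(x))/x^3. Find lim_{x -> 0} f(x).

1/6

Direct substitution gives 0/0.
Apply L'Hôpital: lim (1 - cos(x))/(3*x^2), still 0/0.
Apply L'Hôpital: lim (sin(x))/(6*x), still 0/0.
After 3 applications of L'Hôpital's rule the quotient is (cos(x))/(6); substituting x = 0 gives 1/6.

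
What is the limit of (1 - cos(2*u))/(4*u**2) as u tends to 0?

1/2

Substitution gives 0/0.
Use (1 − cos θ)/θ² → 1/2 with θ = 2u: the limit is 2²/(2·4) = 1/2.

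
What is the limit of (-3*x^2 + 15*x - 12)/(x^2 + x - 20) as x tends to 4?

-1

Direct substitution gives 0/0, so factor. Both numerator and denominator have (x - 4) as a factor.
After cancelling, the expression reduces to (3 - 3*x)/(x + 5).
Substituting x = 4 gives -1.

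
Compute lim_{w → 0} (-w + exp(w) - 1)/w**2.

Direct substitution gives 0/0.
Apply L'Hôpital: lim (e^(w) - 1)/(2*w), still 0/0.
After 2 applications of L'Hôpital's rule the quotient is (e^(w))/(2); substituting w = 0 gives 1/2.

1/2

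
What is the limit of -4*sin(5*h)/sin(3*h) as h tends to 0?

-20/3

Substitution gives 0/0.
Divide numerator and denominator by h: sin(5h)/h → 5 and sin(3h)/h → 3, so the limit is -4·5/3 = -20/3.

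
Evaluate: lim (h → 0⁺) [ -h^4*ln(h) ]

This is a 0·(−∞) form. Rewrite as -1·ln(h) / h^(−4) and apply L'Hôpital:
the derivative quotient is -1·(1/h) / (−4·h^(−5)) = (1/4)·h^4 → 0.

0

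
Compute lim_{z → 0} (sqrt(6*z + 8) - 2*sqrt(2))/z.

Substitution gives 0/0. Multiply numerator and denominator by the conjugate √(8 + 6z) + √8.
The numerator becomes (8 + 6z) − 8 = 6z, so the expression simplifies to 6/(√(8 + 6z) + √8).
Letting z → 0 gives 6/(2√8) = 3*√(2)/4.

3*√(2)/4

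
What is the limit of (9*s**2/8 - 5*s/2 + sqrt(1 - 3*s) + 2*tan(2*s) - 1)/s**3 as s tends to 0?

175/48

Substitution gives 0/0; apply L'Hôpital's rule 3 times.
After differentiating numerator and denominator 3 times the quotient is (96*tan(2*s)^2/cos(2*s)^2 + 32/cos(2*s)^2 - 81/(8*(1 - 3*s)^(5/2)))/(6); at s = 0 this is 175/48.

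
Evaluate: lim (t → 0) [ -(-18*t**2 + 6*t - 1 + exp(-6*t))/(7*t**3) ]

Direct substitution gives 0/0.
Apply L'Hôpital: lim (-36*t + 6 - 6*e^(-6*t))/(-21*t^2), still 0/0.
Apply L'Hôpital: lim (-36 + 36*e^(-6*t))/(-42*t), still 0/0.
After 3 applications of L'Hôpital's rule the quotient is (-216*e^(-6*t))/(-42); substituting t = 0 gives 36/7.

36/7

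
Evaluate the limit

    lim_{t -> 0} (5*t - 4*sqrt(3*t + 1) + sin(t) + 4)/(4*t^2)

Substitution gives 0/0; apply L'Hôpital's rule 2 times.
After differentiating numerator and denominator 2 times the quotient is (-sin(t) + 9/(3*t + 1)^(3/2))/(8); at t = 0 this is 9/8.

9/8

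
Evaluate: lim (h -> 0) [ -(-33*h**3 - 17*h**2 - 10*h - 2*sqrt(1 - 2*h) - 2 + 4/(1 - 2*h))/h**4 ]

-261/4

Substitution gives 0/0 (the numerator vanishes to order 4).
Expand each term to order h^4: the coefficient of h^4 in 4·1/(1 - 2h) is 64 and in -2·√(1 - 2h) is 5/4.
Lower-order terms cancel with the polynomial part, so the numerator is (261/4)·h^4 + o(h^4), and the limit is (261/4)/(-1) = -261/4.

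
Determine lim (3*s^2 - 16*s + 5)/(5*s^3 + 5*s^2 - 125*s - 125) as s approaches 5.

7/150

Since s = 5 makes numerator and denominator zero, (s - 5) divides both.
Cancelling it gives (3*s - 1)/(5*s^2 + 30*s + 25); now plug in s = 5 to get 7/150.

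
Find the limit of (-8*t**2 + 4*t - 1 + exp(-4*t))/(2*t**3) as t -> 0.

Direct substitution gives 0/0.
Apply L'Hôpital: lim (-16*t + 4 - 4*e^(-4*t))/(6*t^2), still 0/0.
Apply L'Hôpital: lim (-16 + 16*e^(-4*t))/(12*t), still 0/0.
After 3 applications of L'Hôpital's rule the quotient is (-64*e^(-4*t))/(12); substituting t = 0 gives -16/3.

-16/3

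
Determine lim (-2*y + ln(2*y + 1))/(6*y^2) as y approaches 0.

Direct substitution gives 0/0.
Apply L'Hôpital: lim (-2 + 2/(2*y + 1))/(12*y), still 0/0.
After 2 applications of L'Hôpital's rule the quotient is (-4/(2*y + 1)^2)/(12); substituting y = 0 gives -1/3.

-1/3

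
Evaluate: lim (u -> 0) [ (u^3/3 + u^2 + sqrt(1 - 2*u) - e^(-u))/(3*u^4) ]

Substitution gives 0/0 (the numerator vanishes to order 4).
Expand each term to order u^4: the coefficient of u^4 in −e^(-u) is -1/24 and in √(1 - 2u) is -5/8.
Lower-order terms cancel with the polynomial part, so the numerator is (-2/3)·u^4 + o(u^4), and the limit is (-2/3)/(3) = -2/9.

-2/9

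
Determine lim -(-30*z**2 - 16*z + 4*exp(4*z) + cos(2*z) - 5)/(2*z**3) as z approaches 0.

Substitution gives 0/0; apply L'Hôpital's rule 3 times.
After differentiating numerator and denominator 3 times the quotient is (256*e^(4*z) + 8*sin(2*z))/(-12); at z = 0 this is -64/3.

-64/3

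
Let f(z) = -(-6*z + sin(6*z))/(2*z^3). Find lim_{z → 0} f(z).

18

Direct substitution gives 0/0.
Apply L'Hôpital: lim (6*cos(6*z) - 6)/(-6*z^2), still 0/0.
Apply L'Hôpital: lim (-36*sin(6*z))/(-12*z), still 0/0.
After 3 applications of L'Hôpital's rule the quotient is (-216*cos(6*z))/(-12); substituting z = 0 gives 18.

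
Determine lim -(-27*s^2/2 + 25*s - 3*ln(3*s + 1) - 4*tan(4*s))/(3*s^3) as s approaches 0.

Substitution gives 0/0; apply L'Hôpital's rule 3 times.
After differentiating numerator and denominator 3 times the quotient is (-1024*tan(4*s)^2/cos(4*s)^2 - 512/cos(4*s)^4 - 162/(3*s + 1)^3)/(-18); at s = 0 this is 337/9.

337/9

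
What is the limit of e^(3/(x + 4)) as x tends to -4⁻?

0

As x → -4⁻, 3/(x + 4) → −∞, so e^(3/(x + 4)) → 0.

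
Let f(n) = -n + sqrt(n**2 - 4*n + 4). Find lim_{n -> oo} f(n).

An ∞ − ∞ form. Rationalising with the conjugate, the difference becomes (-4n + 4) / (√(n^2 - 4*n + 4) + n).
For large n the denominator behaves like 2·n, so the quotient tends to -4/2 = -2.

-2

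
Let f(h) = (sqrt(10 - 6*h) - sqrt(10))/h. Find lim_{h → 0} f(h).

-3*√(10)/10

A 0/0 form; rationalise with √(10 - 6h) + √10. This collapses the numerator to -6h, leaving -6/(√(10 - 6h) + √10) → -6/(2√10) = -3*√(10)/10.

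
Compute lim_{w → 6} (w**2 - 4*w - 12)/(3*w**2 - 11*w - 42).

8/25

At w = 6 both the top and bottom vanish — a removable singularity. Factoring out (w - 6) from each leaves (w + 2)/(3*w + 7), which at w = 6 equals 8/25.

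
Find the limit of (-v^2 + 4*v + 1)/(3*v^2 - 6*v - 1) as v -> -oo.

-1/3

Numerator and denominator both have degree 2.
Dividing every term by v^2, all lower-order terms vanish and the limit is the ratio of leading coefficients, -1/(3) = -1/3.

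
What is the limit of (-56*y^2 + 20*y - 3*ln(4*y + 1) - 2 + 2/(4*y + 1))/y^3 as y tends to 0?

-192

Substitution gives 0/0 (the numerator vanishes to order 3).
Expand each term to order y^3: the coefficient of y^3 in 2·1/(1 + 4y) is -128 and in -3·ln(1 + 4y) is -64.
Lower-order terms cancel with the polynomial part, so the numerator is (-192)·y^3 + o(y^3), and the limit is (-192)/(1) = -192.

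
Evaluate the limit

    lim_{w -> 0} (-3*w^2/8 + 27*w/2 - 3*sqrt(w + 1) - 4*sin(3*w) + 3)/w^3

Substitution gives 0/0 (the numerator vanishes to order 3).
Expand each term to order w^3: the coefficient of w^3 in -3·√(1 + w) is -3/16 and in -4·sin(3w) is 18.
Lower-order terms cancel with the polynomial part, so the numerator is (285/16)·w^3 + o(w^3), and the limit is (285/16)/(1) = 285/16.

285/16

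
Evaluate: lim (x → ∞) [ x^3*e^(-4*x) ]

Write as x^3/e^{4x}, an ∞/∞ form.
Exponential growth dominates any polynomial, so repeated L'Hôpital (or the standard result) gives 0.

0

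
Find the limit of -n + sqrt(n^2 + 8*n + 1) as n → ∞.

4

This has the form ∞ − ∞. Multiply and divide by the conjugate √(n^2 + 8*n + 1) + n.
That gives (8n + 1) / (√(n^2 + 8*n + 1) + n).
Divide numerator and denominator by n: the limit is 8/(2·1) = 4.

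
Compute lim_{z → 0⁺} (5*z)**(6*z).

Base → 0⁺ and exponent → 0⁺: a 0^0 form.
Take logs: 6z·ln(5z). This is 0·(−∞); rewriting as ln(5z)/(1/(6z)) and applying L'Hôpital gives 0.
Hence the limit is e^0 = 1.

1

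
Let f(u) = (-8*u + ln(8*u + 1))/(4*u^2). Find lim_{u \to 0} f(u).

Direct substitution gives 0/0.
Apply L'Hôpital: lim (-8 + 8/(8*u + 1))/(8*u), still 0/0.
After 2 applications of L'Hôpital's rule the quotient is (-64/(8*u + 1)^2)/(8); substituting u = 0 gives -8.

-8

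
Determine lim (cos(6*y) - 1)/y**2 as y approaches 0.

Direct substitution gives 0/0.
Apply L'Hôpital: lim (-6*sin(6*y))/(2*y), still 0/0.
After 2 applications of L'Hôpital's rule the quotient is (-36*cos(6*y))/(2); substituting y = 0 gives -18.

-18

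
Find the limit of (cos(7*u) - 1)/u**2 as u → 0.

-49/2

Direct substitution gives 0/0.
Apply L'Hôpital: lim (-7*sin(7*u))/(2*u), still 0/0.
After 2 applications of L'Hôpital's rule the quotient is (-49*cos(7*u))/(2); substituting u = 0 gives -49/2.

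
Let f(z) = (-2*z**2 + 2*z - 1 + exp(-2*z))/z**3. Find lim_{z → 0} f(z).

-4/3

Direct substitution gives 0/0.
Apply L'Hôpital: lim (-4*z + 2 - 2*e^(-2*z))/(3*z^2), still 0/0.
Apply L'Hôpital: lim (-4 + 4*e^(-2*z))/(6*z), still 0/0.
After 3 applications of L'Hôpital's rule the quotient is (-8*e^(-2*z))/(6); substituting z = 0 gives -4/3.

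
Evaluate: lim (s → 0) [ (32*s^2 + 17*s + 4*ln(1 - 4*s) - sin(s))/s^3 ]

Substitution gives 0/0 (the numerator vanishes to order 3).
Expand each term to order s^3: the coefficient of s^3 in −sin(s) is 1/6 and in 4·ln(1 - 4s) is -256/3.
Lower-order terms cancel with the polynomial part, so the numerator is (-511/6)·s^3 + o(s^3), and the limit is (-511/6)/(1) = -511/6.

-511/6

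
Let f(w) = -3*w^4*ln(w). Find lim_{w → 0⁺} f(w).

0

This is a 0·(−∞) form. Rewrite as -3·ln(w) / w^(−4) and apply L'Hôpital:
the derivative quotient is -3·(1/w) / (−4·w^(−5)) = (3/4)·w^4 → 0.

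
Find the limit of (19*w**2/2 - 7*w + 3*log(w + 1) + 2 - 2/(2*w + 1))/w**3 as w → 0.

Substitution gives 0/0; apply L'Hôpital's rule 3 times.
After differentiating numerator and denominator 3 times the quotient is (96/(2*w + 1)^4 + 6/(w + 1)^3)/(6); at w = 0 this is 17.

17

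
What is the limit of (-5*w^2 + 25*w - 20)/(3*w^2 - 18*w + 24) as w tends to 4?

Direct substitution gives 0/0, so factor. Both numerator and denominator have (w - 4) as a factor.
After cancelling, the expression reduces to (5 - 5*w)/(3*w - 6).
Substituting w = 4 gives -5/2.

-5/2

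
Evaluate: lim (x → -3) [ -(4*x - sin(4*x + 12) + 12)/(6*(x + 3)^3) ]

Direct substitution gives 0/0.
Apply L'Hôpital: lim (4 - 4*cos(4*x + 12))/(-18*(x + 3)^2), still 0/0.
Apply L'Hôpital: lim (16*sin(4*x + 12))/(-36*x - 108), still 0/0.
After 3 applications of L'Hôpital's rule the quotient is (64*cos(4*x + 12))/(-36); substituting x = -3 gives -16/9.

-16/9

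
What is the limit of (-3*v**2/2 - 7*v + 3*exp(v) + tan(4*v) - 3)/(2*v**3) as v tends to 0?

131/12

Substitution gives 0/0; apply L'Hôpital's rule 3 times.
After differentiating numerator and denominator 3 times the quotient is (3*e^(v) + 384*tan(4*v)^4 + 512*tan(4*v)^2 + 128)/(12); at v = 0 this is 131/12.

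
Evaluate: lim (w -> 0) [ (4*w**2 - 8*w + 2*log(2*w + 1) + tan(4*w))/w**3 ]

Substitution gives 0/0; apply L'Hôpital's rule 3 times.
After differentiating numerator and denominator 3 times the quotient is (384*tan(4*w)^2/cos(4*w)^2 + 128/cos(4*w)^2 + 32/(2*w + 1)^3)/(6); at w = 0 this is 80/3.

80/3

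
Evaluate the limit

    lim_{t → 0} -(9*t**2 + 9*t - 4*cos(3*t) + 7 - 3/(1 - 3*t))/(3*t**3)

27

Substitution gives 0/0 (the numerator vanishes to order 3).
Expand each term to order t^3: the coefficient of t^3 in -3·1/(1 - 3t) is -81 and in -4·cos(3t) is 0.
Lower-order terms cancel with the polynomial part, so the numerator is (-81)·t^3 + o(t^3), and the limit is (-81)/(-3) = 27.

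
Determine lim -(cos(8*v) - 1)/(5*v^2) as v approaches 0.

Direct substitution gives 0/0.
Apply L'Hôpital: lim (-8*sin(8*v))/(-10*v), still 0/0.
After 2 applications of L'Hôpital's rule the quotient is (-64*cos(8*v))/(-10); substituting v = 0 gives 32/5.

32/5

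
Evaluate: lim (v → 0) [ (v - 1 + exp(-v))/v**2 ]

1/2

Direct substitution gives 0/0.
Apply L'Hôpital: lim (1 - e^(-v))/(2*v), still 0/0.
After 2 applications of L'Hôpital's rule the quotient is (e^(-v))/(2); substituting v = 0 gives 1/2.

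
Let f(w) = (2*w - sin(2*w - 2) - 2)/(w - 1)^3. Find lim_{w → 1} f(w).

Direct substitution gives 0/0.
Apply L'Hôpital: lim (2 - 2*cos(2*w - 2))/(3*(w - 1)^2), still 0/0.
Apply L'Hôpital: lim (4*sin(2*w - 2))/(6*w - 6), still 0/0.
After 3 applications of L'Hôpital's rule the quotient is (8*cos(2*w - 2))/(6); substituting w = 1 gives 4/3.

4/3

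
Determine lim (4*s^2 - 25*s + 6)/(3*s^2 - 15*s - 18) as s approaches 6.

At s = 6 both the top and bottom vanish — a removable singularity. Factoring out (s - 6) from each leaves (4*s - 1)/(3*s + 3), which at s = 6 equals 23/21.

23/21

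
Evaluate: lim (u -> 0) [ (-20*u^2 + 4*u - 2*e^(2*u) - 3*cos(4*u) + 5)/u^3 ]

Substitution gives 0/0; apply L'Hôpital's rule 3 times.
After differentiating numerator and denominator 3 times the quotient is (-16*e^(2*u) - 192*sin(4*u))/(6); at u = 0 this is -8/3.

-8/3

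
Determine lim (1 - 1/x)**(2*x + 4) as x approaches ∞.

e^(-2)

Let L be the limit and take ln: ln L = lim (2x + 4)·ln(1 - 1/x) = lim (2x + 4)·(-1/x + O(1/x²)) = -2.
Hence L = e^(-2).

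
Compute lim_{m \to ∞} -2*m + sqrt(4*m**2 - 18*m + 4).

An ∞ − ∞ form. Rationalising with the conjugate, the difference becomes (-18m + 4) / (√(4*m^2 - 18*m + 4) + 2m).
For large m the denominator behaves like 2·2m, so the quotient tends to -18/4 = -9/2.

-9/2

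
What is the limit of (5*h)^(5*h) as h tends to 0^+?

1

Base → 0⁺ and exponent → 0⁺: a 0^0 form.
Take logs: 5h·ln(5h). This is 0·(−∞); rewriting as ln(5h)/(1/(5h)) and applying L'Hôpital gives 0.
Hence the limit is e^0 = 1.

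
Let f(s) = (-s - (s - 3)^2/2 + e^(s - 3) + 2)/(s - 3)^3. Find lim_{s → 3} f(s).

1/6

Direct substitution gives 0/0.
Apply L'Hôpital: lim (-s + e^(s - 3) + 2)/(3*(s - 3)^2), still 0/0.
Apply L'Hôpital: lim (e^(s - 3) - 1)/(6*s - 18), still 0/0.
After 3 applications of L'Hôpital's rule the quotient is (e^(s - 3))/(6); substituting s = 3 gives 1/6.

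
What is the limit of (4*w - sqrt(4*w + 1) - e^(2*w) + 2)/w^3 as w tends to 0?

Substitution gives 0/0; apply L'Hôpital's rule 3 times.
After differentiating numerator and denominator 3 times the quotient is (-8*e^(2*w) - 24/(4*w + 1)^(5/2))/(6); at w = 0 this is -16/3.

-16/3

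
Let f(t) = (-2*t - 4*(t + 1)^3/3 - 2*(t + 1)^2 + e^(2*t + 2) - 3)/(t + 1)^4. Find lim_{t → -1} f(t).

Direct substitution gives 0/0.
Apply L'Hôpital: lim (-4*t - 4*(t + 1)^2 + 2*e^(2*t + 2) - 6)/(4*(t + 1)^3), still 0/0.
Apply L'Hôpital: lim (-8*t + 4*e^(2*t + 2) - 12)/(12*(t + 1)^2), still 0/0.
Apply L'Hôpital: lim (8*e^(2*t + 2) - 8)/(24*t + 24), still 0/0.
After 4 applications of L'Hôpital's rule the quotient is (16*e^(2*t + 2))/(24); substituting t = -1 gives 2/3.

2/3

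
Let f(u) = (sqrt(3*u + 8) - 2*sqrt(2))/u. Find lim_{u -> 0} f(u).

A 0/0 form; rationalise with √(8 + 3u) + √8. This collapses the numerator to 3u, leaving 3/(√(8 + 3u) + √8) → 3/(2√8) = 3*√(2)/8.

3*√(2)/8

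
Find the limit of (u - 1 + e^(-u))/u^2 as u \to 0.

Direct substitution gives 0/0.
Apply L'Hôpital: lim (1 - e^(-u))/(2*u), still 0/0.
After 2 applications of L'Hôpital's rule the quotient is (e^(-u))/(2); substituting u = 0 gives 1/2.

1/2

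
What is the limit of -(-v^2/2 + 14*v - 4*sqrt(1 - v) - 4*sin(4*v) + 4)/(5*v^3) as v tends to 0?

-103/12

Substitution gives 0/0 (the numerator vanishes to order 3).
Expand each term to order v^3: the coefficient of v^3 in -4·√(1 - v) is 1/4 and in -4·sin(4v) is 128/3.
Lower-order terms cancel with the polynomial part, so the numerator is (515/12)·v^3 + o(v^3), and the limit is (515/12)/(-5) = -103/12.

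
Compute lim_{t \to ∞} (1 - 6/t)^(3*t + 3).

e^(-18)

Write it as [(1 - 6/t)^t]^(3) · (1 - 6/t)^(3). The bracketed term tends to e^(-6) and the second factor to 1, so the limit is e^(-18).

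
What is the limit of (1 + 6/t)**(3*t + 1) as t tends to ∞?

e^(18)

The base → 1 and the exponent → ∞: a 1^∞ form.
Take logarithms: (3t + 1)·ln(1 + 6/t). Since ln(1+u) ~ u for small u, this behaves like (3t)·(6/t) → 18.
So the limit is e^(18).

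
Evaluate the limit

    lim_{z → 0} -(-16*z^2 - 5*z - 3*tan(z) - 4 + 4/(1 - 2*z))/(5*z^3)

Substitution gives 0/0; apply L'Hôpital's rule 3 times.
After differentiating numerator and denominator 3 times the quotient is (12/cos(z)^2 - 18/cos(z)^4 + 192/(2*z - 1)^4)/(-30); at z = 0 this is -31/5.

-31/5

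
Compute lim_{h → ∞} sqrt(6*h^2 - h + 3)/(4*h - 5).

For large |h|, √(6*h^2 - h + 3) ≈ √6·|h| and the denominator ≈ 4h.
Since h → +∞, |h| = h, giving √6/(4) = √(6)/4.

√(6)/4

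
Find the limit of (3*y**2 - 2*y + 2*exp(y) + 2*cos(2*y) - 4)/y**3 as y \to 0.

Substitution gives 0/0; apply L'Hôpital's rule 3 times.
After differentiating numerator and denominator 3 times the quotient is (2*e^(y) + 16*sin(2*y))/(6); at y = 0 this is 1/3.

1/3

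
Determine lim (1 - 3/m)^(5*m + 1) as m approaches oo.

e^(-15)

Let L be the limit and take ln: ln L = lim (5m + 1)·ln(1 - 3/m) = lim (5m + 1)·(-3/m + O(1/m²)) = -15.
Hence L = e^(-15).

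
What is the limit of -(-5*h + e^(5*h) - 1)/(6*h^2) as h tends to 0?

Direct substitution gives 0/0.
Apply L'Hôpital: lim (5*e^(5*h) - 5)/(-12*h), still 0/0.
After 2 applications of L'Hôpital's rule the quotient is (25*e^(5*h))/(-12); substituting h = 0 gives -25/12.

-25/12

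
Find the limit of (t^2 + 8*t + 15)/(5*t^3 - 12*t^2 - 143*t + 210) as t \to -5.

Direct substitution gives 0/0, so factor. Both numerator and denominator have (t + 5) as a factor.
After cancelling, the expression reduces to (t + 3)/(5*t^2 - 37*t + 42).
Substituting t = -5 gives -1/176.

-1/176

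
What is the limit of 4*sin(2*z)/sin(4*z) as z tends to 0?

2

Substitution gives 0/0.
Divide numerator and denominator by z: sin(2z)/z → 2 and sin(4z)/z → 4, so the limit is 4·2/4 = 2.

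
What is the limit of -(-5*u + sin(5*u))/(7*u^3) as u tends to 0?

125/42

Direct substitution gives 0/0.
Apply L'Hôpital: lim (5*cos(5*u) - 5)/(-21*u^2), still 0/0.
Apply L'Hôpital: lim (-25*sin(5*u))/(-42*u), still 0/0.
After 3 applications of L'Hôpital's rule the quotient is (-125*cos(5*u))/(-42); substituting u = 0 gives 125/42.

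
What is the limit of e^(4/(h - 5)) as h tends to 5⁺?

∞

As h → 5⁺, 4/(h - 5) → +∞, so e^(4/(h - 5)) → ∞.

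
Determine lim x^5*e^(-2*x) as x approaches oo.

0

Write as x^5/e^{2x}, an ∞/∞ form.
Exponential growth dominates any polynomial, so repeated L'Hôpital (or the standard result) gives 0.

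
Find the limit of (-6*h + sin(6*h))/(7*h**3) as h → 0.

Direct substitution gives 0/0.
Apply L'Hôpital: lim (6*cos(6*h) - 6)/(21*h^2), still 0/0.
Apply L'Hôpital: lim (-36*sin(6*h))/(42*h), still 0/0.
After 3 applications of L'Hôpital's rule the quotient is (-216*cos(6*h))/(42); substituting h = 0 gives -36/7.

-36/7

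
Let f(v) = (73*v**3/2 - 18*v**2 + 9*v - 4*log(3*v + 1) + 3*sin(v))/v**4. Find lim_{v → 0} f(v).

Substitution gives 0/0; apply L'Hôpital's rule 4 times.
After differentiating numerator and denominator 4 times the quotient is (3*sin(v) + 1944/(3*v + 1)^4)/(24); at v = 0 this is 81.

81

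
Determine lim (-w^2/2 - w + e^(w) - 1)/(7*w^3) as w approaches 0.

1/42

Direct substitution gives 0/0.
Apply L'Hôpital: lim (-w + e^(w) - 1)/(21*w^2), still 0/0.
Apply L'Hôpital: lim (e^(w) - 1)/(42*w), still 0/0.
After 3 applications of L'Hôpital's rule the quotient is (e^(w))/(42); substituting w = 0 gives 1/42.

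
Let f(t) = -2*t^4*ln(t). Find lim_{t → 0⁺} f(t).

This is a 0·(−∞) form. Rewrite as -2·ln(t) / t^(−4) and apply L'Hôpital:
the derivative quotient is -2·(1/t) / (−4·t^(−5)) = (2/4)·t^4 → 0.

0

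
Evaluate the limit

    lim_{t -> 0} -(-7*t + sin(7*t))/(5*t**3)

343/30

Direct substitution gives 0/0.
Apply L'Hôpital: lim (7*cos(7*t) - 7)/(-15*t^2), still 0/0.
Apply L'Hôpital: lim (-49*sin(7*t))/(-30*t), still 0/0.
After 3 applications of L'Hôpital's rule the quotient is (-343*cos(7*t))/(-30); substituting t = 0 gives 343/30.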